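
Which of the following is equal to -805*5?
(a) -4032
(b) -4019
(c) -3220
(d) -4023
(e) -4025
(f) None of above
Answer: e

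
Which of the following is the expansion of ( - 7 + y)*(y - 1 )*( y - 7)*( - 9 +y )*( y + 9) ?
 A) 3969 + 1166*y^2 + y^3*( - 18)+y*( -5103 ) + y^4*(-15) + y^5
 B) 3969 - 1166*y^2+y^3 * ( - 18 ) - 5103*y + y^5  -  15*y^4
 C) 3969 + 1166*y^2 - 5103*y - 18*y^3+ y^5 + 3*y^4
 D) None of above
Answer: A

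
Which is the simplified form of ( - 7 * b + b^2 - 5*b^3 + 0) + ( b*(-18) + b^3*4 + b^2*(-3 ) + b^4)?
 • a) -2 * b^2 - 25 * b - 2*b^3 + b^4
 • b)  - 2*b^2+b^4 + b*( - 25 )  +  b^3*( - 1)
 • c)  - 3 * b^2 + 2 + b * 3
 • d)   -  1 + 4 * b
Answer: b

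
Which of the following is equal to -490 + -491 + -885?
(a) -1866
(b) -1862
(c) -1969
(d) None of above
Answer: a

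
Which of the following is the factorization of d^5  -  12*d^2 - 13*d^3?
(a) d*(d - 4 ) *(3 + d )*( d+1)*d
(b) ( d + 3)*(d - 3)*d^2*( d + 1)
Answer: a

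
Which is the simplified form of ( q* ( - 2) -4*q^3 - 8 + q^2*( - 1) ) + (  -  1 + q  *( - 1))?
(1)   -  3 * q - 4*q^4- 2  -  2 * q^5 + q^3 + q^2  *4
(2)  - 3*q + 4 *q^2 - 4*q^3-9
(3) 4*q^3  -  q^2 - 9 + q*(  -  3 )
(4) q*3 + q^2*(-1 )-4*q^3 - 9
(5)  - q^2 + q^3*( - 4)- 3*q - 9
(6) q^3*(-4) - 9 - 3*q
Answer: 5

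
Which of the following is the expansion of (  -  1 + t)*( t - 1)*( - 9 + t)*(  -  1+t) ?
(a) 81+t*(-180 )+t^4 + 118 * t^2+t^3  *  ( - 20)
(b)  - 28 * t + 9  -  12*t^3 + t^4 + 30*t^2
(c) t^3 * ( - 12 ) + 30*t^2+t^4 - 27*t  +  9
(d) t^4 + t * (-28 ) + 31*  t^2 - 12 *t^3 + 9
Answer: b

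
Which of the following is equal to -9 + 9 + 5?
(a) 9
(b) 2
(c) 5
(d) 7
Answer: c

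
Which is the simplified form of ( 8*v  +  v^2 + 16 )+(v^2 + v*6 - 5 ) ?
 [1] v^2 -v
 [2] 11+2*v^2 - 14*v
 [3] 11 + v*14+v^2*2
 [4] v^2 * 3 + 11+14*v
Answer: 3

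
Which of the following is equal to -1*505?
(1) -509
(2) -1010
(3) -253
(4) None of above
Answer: 4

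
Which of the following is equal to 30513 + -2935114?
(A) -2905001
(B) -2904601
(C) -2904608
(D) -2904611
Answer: B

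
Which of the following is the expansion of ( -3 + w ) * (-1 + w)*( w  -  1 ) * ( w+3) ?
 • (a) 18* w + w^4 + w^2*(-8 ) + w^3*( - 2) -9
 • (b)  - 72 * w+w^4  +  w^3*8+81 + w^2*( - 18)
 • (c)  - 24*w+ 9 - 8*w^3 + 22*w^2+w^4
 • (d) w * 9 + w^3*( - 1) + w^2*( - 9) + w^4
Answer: a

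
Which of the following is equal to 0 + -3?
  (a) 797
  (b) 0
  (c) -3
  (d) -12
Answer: c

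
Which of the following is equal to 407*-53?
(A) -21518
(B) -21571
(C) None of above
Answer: B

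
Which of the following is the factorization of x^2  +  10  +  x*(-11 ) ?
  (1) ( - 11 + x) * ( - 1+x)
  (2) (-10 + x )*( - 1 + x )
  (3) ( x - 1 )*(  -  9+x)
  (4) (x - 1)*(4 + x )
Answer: 2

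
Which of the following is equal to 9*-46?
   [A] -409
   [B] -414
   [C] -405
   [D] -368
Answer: B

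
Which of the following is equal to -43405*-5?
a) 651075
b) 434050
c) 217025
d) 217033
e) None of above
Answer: c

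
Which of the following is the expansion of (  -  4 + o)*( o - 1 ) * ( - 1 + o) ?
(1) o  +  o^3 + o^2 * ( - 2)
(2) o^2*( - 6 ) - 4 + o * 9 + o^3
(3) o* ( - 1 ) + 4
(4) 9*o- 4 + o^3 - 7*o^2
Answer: 2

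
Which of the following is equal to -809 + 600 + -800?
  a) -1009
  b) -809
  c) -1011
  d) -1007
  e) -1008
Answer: a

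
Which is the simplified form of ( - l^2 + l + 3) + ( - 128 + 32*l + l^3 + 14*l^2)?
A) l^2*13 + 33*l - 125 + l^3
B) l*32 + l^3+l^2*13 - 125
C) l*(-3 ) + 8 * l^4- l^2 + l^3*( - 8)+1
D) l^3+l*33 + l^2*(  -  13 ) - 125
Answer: A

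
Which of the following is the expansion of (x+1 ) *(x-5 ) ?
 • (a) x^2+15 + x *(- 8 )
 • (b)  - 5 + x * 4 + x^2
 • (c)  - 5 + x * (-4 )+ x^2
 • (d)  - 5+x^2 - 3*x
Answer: c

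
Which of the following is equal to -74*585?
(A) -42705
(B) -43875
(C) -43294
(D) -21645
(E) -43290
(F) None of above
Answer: E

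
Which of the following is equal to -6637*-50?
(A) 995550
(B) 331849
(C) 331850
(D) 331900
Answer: C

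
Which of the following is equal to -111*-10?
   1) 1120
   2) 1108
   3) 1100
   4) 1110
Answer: 4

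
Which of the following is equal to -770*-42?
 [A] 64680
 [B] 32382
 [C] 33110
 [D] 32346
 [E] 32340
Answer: E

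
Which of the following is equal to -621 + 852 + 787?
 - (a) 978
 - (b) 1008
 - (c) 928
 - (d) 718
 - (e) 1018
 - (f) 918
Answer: e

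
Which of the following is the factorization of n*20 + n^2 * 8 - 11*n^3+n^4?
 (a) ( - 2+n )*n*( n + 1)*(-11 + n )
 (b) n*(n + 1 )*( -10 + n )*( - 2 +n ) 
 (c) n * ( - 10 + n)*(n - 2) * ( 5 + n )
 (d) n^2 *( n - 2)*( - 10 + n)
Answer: b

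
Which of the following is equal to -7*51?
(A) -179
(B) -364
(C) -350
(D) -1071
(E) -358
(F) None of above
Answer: F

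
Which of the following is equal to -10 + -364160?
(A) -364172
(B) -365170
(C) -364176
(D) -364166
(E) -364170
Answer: E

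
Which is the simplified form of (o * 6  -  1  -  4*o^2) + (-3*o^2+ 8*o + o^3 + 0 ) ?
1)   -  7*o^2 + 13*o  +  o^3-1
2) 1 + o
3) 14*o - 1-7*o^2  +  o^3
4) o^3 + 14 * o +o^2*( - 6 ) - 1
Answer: 3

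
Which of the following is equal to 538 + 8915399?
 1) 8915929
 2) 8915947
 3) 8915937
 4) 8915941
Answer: 3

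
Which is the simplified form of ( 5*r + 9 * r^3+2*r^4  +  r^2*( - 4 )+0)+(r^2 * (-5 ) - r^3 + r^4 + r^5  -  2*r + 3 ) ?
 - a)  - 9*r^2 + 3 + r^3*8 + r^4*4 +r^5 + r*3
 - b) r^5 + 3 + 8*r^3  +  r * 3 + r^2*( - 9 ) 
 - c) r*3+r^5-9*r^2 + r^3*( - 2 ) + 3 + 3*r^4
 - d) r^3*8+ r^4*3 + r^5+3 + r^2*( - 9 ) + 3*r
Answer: d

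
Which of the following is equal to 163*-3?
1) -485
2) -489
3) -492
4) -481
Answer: 2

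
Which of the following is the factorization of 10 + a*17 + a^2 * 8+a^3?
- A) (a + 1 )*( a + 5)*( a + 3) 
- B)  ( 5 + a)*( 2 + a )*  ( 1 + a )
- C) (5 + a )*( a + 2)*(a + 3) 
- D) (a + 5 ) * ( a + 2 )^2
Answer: B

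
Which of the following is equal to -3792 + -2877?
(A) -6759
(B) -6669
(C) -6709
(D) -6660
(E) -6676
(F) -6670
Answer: B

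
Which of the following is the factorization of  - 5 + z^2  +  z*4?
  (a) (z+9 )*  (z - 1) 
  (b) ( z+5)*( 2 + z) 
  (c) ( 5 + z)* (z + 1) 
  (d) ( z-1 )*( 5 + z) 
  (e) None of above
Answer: d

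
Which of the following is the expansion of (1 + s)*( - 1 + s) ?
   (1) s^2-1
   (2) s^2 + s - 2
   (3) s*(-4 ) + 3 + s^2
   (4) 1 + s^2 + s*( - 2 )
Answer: 1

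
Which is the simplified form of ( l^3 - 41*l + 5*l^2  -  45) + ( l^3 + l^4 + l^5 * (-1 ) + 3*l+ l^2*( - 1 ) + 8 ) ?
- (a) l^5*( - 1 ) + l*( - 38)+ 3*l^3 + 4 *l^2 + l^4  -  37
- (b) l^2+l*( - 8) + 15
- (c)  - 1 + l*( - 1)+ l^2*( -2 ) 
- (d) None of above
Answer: d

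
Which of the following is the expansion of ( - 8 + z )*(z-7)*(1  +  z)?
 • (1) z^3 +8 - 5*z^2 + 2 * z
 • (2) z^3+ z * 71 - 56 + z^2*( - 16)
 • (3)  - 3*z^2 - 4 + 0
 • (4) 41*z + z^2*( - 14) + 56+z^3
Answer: 4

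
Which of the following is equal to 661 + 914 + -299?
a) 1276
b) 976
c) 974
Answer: a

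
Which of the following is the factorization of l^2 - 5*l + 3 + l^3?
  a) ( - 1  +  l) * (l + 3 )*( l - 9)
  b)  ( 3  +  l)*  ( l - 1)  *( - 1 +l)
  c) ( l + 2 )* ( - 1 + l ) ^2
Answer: b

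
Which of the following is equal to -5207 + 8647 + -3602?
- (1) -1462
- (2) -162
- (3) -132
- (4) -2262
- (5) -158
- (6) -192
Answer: 2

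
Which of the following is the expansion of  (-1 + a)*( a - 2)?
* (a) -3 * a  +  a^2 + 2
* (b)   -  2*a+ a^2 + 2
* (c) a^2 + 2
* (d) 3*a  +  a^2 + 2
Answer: a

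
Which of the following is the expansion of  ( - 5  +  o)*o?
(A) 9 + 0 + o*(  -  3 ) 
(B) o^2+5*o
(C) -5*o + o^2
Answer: C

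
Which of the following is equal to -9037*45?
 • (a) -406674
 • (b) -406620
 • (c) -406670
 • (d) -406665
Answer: d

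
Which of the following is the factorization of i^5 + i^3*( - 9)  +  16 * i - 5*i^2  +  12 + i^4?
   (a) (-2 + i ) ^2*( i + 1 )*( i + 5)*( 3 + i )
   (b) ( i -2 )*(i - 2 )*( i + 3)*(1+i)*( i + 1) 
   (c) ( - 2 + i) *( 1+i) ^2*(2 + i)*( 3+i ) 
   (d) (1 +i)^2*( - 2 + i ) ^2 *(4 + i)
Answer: b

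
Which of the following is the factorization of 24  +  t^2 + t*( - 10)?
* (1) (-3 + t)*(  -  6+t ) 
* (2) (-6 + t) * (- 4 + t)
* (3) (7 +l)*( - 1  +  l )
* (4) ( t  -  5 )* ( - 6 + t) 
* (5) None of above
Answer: 2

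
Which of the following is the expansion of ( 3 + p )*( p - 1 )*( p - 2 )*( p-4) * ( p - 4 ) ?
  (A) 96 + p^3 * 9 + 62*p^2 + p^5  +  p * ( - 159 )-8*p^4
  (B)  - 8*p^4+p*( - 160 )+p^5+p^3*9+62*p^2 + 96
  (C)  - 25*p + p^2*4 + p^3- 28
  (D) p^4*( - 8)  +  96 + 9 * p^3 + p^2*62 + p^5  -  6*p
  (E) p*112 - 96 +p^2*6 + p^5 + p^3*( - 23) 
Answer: B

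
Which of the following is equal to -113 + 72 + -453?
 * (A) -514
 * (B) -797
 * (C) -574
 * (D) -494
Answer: D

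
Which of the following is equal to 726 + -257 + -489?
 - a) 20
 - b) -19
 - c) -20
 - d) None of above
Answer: c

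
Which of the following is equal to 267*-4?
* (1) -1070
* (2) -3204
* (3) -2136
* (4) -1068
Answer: 4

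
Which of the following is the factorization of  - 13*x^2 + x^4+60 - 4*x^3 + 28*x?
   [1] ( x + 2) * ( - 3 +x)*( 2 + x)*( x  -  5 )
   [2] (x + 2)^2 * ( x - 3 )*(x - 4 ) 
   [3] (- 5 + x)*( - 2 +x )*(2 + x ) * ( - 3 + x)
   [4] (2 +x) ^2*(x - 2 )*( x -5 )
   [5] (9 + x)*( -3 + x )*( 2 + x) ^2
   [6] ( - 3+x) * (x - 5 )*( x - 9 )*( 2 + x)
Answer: 1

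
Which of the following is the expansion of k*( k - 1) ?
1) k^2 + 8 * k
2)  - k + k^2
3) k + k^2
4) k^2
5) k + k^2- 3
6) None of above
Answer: 2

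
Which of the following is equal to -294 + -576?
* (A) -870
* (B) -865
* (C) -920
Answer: A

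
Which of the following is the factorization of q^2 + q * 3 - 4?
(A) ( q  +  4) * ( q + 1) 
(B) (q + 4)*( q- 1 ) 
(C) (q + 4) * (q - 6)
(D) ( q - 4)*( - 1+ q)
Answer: B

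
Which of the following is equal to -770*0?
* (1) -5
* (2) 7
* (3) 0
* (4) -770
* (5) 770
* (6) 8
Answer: 3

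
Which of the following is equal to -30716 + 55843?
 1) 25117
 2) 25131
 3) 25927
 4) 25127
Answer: 4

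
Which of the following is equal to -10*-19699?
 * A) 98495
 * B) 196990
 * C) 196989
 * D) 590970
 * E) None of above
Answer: B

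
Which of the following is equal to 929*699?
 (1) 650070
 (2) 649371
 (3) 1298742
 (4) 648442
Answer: 2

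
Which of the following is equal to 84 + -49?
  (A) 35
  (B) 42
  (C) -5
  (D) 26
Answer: A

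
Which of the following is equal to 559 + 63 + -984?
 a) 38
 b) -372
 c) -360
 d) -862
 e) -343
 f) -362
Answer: f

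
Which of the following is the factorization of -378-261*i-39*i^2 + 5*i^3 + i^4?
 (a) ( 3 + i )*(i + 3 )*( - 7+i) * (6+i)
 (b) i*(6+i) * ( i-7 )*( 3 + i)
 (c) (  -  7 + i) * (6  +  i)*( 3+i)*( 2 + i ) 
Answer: a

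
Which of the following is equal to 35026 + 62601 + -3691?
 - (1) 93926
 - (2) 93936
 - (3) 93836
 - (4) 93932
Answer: 2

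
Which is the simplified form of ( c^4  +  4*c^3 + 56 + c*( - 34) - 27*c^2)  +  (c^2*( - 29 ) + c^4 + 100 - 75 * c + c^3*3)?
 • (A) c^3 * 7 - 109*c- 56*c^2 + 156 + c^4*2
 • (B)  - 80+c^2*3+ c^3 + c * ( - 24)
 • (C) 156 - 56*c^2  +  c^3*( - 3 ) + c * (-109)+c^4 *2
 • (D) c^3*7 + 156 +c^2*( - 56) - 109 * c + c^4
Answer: A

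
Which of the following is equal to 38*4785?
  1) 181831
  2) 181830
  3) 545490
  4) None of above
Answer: 2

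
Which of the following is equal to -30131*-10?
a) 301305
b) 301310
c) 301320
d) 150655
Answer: b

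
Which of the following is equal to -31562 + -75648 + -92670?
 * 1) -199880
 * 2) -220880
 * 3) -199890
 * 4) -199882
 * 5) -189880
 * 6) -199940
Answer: 1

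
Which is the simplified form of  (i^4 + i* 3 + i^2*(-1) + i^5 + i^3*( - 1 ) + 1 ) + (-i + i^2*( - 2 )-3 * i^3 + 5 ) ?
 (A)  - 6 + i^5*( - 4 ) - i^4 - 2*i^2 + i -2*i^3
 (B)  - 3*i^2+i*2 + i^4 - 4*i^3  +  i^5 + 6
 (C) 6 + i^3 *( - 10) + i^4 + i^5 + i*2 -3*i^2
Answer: B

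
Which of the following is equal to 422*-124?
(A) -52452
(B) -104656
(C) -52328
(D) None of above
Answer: C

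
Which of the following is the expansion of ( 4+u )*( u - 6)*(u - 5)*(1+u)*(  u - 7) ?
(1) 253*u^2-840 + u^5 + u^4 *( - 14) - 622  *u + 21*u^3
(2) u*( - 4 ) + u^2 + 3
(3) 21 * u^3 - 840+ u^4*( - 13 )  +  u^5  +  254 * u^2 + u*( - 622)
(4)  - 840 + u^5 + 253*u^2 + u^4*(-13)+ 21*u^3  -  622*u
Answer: 4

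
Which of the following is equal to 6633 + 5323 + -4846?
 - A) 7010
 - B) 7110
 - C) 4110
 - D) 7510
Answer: B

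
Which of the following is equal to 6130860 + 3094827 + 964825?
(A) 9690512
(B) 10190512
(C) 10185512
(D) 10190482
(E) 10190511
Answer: B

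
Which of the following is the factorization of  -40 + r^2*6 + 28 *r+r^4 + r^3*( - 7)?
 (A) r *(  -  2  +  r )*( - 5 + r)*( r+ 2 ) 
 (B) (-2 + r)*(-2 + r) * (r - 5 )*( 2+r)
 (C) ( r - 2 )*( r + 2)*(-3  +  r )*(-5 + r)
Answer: B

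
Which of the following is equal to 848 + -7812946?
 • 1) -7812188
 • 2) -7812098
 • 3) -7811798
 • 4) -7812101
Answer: 2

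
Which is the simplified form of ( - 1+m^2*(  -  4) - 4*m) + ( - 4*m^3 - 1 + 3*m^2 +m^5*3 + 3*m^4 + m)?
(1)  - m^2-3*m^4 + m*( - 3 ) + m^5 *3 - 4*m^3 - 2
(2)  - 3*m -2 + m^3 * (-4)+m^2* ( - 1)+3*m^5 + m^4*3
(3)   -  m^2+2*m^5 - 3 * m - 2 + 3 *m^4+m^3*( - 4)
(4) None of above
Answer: 2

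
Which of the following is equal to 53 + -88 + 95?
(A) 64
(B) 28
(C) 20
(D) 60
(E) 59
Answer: D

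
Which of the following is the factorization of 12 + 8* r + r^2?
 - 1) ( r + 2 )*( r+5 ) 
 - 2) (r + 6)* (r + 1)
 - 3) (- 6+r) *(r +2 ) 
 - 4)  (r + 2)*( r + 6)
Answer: 4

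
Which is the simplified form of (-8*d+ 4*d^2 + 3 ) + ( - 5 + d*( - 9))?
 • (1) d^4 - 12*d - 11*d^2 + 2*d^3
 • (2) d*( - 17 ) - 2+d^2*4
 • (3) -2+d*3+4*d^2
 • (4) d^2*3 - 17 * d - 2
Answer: 2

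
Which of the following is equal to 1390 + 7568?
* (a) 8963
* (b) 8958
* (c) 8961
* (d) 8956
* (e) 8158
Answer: b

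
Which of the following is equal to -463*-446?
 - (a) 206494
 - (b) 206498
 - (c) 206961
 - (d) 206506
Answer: b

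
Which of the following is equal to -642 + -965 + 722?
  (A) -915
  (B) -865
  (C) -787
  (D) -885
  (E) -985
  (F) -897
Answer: D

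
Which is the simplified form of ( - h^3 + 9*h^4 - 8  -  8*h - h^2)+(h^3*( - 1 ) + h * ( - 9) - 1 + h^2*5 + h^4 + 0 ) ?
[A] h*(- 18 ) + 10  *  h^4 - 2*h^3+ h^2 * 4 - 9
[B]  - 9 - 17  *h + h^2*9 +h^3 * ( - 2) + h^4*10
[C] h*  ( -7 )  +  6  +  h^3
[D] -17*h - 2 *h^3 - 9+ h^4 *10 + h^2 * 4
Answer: D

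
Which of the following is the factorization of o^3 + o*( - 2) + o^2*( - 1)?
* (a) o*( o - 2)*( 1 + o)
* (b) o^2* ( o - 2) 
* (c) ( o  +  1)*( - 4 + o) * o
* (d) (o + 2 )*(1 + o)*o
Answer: a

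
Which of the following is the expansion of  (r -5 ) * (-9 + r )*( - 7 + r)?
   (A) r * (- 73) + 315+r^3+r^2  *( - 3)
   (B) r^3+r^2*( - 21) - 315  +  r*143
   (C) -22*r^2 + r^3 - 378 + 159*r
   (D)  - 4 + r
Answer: B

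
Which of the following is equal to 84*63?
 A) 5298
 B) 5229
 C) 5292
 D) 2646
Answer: C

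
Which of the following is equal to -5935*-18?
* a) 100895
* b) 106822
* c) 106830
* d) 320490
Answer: c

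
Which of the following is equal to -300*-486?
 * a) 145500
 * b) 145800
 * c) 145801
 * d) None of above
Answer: b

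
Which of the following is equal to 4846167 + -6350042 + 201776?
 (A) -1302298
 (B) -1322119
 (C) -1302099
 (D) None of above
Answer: C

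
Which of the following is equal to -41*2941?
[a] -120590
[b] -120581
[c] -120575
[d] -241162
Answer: b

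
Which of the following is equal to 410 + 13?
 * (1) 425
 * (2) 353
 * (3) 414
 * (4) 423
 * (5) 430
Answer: 4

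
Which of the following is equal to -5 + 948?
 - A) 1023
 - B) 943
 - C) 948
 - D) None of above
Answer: B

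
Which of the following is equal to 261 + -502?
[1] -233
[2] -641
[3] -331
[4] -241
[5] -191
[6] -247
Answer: 4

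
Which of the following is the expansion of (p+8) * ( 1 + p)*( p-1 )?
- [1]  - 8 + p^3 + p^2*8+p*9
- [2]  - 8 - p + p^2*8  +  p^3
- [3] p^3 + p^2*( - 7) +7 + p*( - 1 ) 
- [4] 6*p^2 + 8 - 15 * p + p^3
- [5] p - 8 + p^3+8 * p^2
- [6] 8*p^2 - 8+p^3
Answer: 2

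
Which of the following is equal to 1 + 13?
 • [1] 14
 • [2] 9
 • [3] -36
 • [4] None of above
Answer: 1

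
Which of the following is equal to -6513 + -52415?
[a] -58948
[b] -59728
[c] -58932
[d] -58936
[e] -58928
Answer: e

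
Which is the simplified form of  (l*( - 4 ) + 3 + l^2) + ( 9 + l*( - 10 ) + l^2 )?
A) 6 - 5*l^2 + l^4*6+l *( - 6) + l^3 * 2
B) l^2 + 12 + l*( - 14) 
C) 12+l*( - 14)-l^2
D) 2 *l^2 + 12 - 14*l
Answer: D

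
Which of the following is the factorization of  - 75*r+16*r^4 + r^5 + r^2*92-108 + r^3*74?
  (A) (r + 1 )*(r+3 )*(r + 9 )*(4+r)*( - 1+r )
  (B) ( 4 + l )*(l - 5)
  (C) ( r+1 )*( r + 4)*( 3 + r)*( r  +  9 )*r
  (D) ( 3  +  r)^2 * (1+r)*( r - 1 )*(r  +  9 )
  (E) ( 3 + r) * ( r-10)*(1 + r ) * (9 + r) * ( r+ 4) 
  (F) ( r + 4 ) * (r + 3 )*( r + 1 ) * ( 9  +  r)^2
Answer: A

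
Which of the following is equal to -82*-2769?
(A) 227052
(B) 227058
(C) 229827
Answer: B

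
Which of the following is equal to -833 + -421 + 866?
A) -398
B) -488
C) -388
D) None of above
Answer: C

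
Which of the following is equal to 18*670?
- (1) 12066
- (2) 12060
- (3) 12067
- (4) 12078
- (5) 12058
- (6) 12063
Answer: 2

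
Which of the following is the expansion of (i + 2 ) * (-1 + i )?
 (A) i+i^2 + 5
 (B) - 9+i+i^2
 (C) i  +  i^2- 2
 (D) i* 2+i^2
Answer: C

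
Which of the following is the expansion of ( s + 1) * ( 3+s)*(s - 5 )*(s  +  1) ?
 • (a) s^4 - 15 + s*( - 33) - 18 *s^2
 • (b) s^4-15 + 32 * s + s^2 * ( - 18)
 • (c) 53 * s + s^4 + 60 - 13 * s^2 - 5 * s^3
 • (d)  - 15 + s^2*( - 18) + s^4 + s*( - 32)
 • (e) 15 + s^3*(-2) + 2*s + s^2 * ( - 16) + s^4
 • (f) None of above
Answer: d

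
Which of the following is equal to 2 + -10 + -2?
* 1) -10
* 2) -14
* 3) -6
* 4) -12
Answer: 1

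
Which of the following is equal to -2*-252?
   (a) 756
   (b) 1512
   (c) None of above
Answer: c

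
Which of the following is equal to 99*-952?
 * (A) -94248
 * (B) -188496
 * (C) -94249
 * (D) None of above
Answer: A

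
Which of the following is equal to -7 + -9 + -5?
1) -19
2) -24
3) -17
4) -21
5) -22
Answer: 4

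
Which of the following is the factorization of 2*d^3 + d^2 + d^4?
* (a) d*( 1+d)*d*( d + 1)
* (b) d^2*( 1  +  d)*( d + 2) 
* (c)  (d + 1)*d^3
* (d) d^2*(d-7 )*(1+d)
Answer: a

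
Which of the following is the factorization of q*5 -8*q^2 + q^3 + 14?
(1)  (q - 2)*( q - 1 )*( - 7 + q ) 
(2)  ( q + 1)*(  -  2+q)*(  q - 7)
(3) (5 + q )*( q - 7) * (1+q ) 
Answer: 2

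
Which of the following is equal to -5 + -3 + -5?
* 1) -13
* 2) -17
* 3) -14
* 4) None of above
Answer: 1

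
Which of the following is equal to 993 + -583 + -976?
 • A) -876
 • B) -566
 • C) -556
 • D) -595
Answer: B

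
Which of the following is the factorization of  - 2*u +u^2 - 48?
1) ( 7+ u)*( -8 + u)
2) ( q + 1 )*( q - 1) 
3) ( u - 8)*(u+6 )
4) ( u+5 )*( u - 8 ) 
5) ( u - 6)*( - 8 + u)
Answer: 3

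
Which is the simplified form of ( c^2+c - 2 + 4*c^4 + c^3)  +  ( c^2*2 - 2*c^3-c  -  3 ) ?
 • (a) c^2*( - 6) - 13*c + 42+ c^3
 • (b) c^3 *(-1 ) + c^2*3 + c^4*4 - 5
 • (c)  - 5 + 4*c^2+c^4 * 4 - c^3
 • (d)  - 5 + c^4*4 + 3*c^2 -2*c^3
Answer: b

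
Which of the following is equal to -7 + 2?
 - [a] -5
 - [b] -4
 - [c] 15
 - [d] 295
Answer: a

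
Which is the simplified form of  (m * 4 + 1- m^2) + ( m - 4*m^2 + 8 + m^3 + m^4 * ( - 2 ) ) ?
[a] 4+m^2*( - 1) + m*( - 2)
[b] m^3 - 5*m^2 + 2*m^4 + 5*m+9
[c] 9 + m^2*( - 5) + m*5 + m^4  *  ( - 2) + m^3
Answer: c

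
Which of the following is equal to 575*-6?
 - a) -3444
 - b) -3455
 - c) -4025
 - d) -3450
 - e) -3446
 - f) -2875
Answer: d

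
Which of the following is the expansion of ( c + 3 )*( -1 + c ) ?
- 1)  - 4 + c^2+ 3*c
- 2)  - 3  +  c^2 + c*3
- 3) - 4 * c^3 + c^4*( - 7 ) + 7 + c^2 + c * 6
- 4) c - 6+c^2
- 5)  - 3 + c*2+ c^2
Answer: 5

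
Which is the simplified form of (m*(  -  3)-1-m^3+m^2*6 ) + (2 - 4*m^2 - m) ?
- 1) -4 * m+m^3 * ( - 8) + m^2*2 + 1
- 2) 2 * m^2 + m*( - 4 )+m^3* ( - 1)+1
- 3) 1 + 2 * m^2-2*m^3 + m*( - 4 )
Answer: 2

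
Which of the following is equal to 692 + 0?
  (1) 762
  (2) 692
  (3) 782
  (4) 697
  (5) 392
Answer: 2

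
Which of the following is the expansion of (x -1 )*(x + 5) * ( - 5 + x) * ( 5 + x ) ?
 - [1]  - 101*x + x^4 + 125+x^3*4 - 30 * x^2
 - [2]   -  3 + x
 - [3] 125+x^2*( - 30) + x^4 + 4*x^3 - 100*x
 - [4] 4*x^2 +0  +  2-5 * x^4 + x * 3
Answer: 3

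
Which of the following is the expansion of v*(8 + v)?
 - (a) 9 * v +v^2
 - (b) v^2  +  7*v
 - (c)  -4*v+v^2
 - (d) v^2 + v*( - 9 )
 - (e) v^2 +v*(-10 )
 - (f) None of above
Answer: f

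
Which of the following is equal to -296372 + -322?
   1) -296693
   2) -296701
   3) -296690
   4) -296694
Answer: 4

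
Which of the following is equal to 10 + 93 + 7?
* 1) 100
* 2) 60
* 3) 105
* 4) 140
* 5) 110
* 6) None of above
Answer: 5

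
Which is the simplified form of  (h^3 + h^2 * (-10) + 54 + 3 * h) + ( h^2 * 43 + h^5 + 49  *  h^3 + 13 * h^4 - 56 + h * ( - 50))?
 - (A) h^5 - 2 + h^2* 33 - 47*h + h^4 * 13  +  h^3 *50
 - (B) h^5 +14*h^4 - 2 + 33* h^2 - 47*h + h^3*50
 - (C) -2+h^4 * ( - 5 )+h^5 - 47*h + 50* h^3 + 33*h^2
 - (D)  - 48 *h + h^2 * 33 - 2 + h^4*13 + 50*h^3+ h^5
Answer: A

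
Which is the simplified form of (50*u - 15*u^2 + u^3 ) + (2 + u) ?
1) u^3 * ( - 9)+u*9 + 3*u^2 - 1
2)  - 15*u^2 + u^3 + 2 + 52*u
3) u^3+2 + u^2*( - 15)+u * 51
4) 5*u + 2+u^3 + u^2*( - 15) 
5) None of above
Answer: 3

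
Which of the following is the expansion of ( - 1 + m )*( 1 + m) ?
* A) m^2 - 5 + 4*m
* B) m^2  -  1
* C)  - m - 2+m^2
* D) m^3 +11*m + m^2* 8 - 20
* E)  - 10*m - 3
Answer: B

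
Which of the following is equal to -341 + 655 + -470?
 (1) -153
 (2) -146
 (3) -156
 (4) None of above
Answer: 3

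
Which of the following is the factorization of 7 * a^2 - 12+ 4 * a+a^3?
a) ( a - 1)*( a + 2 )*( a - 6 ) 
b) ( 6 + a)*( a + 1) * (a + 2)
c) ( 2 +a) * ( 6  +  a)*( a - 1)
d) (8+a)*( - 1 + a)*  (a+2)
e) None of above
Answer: c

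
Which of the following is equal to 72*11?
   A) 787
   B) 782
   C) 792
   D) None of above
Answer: C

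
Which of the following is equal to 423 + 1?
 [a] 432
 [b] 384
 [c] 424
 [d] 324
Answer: c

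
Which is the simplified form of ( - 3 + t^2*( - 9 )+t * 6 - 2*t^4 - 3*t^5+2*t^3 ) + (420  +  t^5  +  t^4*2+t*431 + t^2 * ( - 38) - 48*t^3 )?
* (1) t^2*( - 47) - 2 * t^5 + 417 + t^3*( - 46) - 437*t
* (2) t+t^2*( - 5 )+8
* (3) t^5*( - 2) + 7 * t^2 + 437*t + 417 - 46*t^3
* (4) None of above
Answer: 4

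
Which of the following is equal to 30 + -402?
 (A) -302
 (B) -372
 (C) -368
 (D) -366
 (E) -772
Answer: B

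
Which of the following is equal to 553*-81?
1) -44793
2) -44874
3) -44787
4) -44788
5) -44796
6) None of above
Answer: 1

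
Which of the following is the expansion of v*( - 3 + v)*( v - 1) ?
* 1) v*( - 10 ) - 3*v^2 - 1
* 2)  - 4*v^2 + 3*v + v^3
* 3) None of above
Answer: 2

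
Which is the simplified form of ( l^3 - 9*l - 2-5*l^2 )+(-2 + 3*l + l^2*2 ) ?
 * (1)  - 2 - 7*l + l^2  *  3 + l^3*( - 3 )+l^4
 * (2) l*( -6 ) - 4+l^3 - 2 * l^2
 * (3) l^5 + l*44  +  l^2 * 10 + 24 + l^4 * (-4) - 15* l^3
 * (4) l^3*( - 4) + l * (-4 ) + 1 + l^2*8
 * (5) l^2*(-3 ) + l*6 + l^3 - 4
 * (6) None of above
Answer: 6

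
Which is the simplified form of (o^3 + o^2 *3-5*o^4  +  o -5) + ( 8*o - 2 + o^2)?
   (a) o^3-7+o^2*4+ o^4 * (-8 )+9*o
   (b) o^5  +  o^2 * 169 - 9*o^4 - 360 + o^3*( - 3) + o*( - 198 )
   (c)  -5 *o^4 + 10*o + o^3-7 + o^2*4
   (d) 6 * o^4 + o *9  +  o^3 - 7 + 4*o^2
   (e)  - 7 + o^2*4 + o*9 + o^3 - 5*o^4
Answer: e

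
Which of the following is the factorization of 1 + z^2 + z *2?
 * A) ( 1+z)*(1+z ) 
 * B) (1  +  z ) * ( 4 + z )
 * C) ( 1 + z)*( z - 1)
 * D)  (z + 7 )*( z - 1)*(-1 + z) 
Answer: A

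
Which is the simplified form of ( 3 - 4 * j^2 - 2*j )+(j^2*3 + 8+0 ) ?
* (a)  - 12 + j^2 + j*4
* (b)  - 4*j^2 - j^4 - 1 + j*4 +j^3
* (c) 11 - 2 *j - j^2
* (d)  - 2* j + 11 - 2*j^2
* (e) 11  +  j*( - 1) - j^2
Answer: c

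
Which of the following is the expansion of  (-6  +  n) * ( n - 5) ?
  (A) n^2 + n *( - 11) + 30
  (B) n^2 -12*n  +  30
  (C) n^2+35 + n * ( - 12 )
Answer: A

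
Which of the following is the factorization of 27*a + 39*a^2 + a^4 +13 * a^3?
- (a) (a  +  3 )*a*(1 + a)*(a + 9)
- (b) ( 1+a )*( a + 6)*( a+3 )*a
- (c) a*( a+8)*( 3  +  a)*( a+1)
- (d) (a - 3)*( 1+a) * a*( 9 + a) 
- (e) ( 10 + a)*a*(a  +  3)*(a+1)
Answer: a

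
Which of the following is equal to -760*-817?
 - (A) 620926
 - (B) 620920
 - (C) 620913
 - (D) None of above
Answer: B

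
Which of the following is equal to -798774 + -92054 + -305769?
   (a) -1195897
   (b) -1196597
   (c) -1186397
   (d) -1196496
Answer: b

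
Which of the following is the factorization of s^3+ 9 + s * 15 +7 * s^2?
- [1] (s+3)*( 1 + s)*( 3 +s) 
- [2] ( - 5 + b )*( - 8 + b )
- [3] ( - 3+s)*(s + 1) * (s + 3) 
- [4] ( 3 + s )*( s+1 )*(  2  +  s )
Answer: 1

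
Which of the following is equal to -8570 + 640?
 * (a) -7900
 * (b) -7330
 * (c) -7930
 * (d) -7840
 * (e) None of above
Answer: c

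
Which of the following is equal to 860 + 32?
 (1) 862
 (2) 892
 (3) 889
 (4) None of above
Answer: 2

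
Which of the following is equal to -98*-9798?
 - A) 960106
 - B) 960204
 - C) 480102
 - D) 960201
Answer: B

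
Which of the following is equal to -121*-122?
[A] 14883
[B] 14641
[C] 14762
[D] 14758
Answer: C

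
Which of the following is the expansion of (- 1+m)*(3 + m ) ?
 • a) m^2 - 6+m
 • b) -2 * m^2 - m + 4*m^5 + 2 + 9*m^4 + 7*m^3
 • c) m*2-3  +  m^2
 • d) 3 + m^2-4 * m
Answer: c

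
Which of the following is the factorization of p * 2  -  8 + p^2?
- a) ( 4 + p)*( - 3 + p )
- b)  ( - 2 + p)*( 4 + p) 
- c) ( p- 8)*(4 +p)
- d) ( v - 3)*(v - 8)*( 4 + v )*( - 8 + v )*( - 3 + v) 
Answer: b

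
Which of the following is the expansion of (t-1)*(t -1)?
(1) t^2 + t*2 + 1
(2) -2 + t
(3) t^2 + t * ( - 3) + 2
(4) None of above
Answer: 4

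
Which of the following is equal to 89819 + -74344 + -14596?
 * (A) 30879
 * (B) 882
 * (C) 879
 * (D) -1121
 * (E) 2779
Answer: C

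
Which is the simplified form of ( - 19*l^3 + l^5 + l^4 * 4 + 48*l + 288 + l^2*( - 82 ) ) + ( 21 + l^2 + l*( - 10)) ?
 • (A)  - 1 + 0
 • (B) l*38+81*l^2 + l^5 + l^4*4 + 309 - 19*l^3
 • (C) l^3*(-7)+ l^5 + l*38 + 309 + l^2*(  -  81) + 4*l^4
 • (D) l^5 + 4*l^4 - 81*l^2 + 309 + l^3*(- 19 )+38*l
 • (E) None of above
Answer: D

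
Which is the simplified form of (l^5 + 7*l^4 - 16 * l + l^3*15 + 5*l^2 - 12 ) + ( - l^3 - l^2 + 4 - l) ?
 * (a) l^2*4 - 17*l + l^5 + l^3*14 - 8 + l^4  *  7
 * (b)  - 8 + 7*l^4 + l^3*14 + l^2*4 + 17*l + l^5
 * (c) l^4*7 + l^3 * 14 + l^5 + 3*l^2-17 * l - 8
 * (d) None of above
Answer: a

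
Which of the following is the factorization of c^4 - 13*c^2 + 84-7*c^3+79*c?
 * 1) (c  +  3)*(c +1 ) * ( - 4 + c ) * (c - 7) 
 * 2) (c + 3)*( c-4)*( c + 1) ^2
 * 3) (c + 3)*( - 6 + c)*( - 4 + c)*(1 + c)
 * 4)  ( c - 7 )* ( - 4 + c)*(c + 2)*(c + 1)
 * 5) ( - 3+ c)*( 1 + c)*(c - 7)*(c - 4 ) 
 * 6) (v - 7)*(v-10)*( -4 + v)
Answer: 1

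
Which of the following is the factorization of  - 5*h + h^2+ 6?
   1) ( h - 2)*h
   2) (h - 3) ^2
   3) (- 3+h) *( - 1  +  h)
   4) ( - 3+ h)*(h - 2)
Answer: 4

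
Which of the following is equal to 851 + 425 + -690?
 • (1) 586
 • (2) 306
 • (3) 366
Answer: 1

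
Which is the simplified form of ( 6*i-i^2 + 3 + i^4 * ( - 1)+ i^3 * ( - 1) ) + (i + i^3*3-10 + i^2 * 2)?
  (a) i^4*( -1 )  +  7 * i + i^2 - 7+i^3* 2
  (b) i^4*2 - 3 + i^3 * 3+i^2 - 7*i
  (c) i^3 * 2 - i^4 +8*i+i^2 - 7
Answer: a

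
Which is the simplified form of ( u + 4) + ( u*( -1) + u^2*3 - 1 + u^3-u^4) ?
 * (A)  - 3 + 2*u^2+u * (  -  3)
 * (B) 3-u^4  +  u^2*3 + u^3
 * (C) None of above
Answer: B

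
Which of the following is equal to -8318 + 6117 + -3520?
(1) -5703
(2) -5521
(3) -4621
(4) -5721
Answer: 4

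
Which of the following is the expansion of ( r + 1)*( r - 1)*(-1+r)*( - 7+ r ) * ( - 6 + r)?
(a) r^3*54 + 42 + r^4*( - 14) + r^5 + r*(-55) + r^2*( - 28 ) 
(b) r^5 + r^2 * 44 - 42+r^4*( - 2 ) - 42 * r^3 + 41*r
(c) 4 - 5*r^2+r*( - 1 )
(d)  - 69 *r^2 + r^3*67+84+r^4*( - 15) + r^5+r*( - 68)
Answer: a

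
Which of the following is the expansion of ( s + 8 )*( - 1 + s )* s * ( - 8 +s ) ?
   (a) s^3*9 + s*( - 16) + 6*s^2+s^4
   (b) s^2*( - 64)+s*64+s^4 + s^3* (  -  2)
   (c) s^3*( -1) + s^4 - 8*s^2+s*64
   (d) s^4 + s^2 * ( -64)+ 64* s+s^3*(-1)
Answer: d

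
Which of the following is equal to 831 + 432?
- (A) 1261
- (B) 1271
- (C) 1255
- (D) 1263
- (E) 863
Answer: D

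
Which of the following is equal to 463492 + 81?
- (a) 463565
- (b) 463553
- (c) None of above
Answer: c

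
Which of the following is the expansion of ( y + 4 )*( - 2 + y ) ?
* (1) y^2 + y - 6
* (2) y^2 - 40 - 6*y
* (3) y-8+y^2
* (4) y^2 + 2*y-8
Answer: 4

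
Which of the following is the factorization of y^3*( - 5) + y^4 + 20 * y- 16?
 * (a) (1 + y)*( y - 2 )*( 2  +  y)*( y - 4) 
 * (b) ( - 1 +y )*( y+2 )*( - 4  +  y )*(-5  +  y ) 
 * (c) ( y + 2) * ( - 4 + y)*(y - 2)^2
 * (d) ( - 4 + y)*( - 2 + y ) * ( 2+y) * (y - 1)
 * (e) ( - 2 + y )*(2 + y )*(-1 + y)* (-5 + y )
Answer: d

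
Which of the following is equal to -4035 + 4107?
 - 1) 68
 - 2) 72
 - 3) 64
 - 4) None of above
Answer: 2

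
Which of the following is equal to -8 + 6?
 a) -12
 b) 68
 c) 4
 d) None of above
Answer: d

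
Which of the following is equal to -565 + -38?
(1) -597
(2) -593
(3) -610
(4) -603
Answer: 4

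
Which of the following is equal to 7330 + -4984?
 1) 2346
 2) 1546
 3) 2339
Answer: 1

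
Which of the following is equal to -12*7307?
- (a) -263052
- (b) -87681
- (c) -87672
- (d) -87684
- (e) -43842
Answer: d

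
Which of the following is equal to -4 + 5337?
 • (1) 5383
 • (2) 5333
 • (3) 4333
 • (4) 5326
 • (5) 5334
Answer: 2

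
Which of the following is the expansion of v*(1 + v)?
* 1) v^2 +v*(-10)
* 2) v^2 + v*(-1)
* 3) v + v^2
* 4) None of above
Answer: 3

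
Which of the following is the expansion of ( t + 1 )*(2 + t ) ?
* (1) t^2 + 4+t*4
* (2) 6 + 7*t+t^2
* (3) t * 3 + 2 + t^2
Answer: 3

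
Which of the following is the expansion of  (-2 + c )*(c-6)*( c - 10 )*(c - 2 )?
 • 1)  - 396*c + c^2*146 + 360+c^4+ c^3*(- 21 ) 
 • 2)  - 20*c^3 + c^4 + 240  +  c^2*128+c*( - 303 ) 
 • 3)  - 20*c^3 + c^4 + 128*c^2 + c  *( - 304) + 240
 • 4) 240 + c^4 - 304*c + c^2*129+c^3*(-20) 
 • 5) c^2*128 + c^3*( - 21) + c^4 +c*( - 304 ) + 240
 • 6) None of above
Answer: 3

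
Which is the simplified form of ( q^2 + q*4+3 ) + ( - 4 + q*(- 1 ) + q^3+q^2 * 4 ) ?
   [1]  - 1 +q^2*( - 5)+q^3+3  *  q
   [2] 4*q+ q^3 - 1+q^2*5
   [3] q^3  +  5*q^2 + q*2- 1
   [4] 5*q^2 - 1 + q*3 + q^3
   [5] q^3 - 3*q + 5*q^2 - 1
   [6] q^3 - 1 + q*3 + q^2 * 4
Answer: 4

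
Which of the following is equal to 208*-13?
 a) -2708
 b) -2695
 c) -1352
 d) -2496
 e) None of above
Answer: e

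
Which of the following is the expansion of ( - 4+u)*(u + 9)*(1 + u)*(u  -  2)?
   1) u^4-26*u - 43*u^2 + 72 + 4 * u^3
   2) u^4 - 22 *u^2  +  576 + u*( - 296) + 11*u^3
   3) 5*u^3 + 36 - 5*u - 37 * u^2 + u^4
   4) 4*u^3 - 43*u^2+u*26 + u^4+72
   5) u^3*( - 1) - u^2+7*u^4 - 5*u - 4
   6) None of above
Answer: 4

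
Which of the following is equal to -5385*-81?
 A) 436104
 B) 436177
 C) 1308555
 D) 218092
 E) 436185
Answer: E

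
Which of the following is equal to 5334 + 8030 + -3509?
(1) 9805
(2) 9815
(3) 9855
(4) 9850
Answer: 3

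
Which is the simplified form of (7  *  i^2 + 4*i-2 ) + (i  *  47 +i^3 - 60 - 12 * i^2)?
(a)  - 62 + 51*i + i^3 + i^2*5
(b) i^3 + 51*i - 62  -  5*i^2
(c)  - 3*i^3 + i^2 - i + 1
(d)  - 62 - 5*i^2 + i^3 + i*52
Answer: b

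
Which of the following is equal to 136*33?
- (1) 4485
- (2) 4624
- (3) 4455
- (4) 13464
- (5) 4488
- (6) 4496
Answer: 5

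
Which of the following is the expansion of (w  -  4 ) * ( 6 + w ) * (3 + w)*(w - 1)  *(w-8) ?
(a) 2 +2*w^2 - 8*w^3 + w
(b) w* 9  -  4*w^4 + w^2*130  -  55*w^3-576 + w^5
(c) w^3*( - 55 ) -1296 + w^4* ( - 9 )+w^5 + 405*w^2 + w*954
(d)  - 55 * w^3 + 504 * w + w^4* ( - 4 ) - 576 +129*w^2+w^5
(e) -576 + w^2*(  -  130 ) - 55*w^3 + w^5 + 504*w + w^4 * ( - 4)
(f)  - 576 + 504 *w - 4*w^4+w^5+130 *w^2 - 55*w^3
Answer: f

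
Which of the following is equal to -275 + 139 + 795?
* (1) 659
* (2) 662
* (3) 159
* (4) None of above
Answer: 1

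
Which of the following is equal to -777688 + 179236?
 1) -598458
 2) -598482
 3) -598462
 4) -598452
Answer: 4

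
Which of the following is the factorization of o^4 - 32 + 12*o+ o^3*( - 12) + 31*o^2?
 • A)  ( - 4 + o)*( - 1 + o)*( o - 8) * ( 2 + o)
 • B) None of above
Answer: B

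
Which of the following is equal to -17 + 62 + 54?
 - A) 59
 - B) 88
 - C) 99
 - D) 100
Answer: C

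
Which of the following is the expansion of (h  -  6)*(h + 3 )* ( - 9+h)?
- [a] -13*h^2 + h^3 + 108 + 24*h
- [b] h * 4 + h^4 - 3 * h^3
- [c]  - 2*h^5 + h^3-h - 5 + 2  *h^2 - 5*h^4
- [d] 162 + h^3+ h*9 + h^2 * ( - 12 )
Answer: d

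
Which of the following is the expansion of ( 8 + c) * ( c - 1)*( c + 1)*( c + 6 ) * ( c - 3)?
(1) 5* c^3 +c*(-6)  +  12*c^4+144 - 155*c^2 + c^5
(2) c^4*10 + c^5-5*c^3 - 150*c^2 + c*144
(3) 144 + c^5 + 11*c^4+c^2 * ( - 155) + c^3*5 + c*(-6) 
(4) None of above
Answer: 3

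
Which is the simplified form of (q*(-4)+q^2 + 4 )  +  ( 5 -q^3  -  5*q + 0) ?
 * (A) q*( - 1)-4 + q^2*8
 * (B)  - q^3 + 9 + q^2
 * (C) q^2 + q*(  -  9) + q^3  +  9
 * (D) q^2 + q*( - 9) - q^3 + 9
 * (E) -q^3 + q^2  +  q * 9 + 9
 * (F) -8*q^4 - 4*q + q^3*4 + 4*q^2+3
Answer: D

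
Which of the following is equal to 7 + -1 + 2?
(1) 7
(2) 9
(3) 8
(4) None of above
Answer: 3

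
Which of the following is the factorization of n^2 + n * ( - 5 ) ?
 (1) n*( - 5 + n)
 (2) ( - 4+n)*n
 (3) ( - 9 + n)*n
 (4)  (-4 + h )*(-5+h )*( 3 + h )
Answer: 1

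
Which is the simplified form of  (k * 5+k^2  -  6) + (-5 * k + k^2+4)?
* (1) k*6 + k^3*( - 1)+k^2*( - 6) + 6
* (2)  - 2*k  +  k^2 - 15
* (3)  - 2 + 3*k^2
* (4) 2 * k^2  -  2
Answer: 4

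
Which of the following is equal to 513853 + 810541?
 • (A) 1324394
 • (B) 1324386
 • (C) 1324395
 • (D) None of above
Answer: A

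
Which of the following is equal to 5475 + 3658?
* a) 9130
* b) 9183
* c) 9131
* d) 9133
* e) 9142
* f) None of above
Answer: d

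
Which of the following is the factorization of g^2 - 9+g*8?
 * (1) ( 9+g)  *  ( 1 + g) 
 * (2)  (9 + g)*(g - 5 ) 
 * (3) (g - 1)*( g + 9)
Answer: 3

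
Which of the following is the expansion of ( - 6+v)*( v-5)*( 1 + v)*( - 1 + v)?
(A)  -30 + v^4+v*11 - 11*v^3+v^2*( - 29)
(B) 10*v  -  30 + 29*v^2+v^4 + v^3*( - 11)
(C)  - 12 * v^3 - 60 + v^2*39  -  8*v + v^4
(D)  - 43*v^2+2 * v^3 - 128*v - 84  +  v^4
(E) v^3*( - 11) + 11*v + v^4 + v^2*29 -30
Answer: E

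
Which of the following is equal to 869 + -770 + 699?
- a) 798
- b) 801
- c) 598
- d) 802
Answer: a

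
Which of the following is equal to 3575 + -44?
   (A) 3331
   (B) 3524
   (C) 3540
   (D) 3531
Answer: D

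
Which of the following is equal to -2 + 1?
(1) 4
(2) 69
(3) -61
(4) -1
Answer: 4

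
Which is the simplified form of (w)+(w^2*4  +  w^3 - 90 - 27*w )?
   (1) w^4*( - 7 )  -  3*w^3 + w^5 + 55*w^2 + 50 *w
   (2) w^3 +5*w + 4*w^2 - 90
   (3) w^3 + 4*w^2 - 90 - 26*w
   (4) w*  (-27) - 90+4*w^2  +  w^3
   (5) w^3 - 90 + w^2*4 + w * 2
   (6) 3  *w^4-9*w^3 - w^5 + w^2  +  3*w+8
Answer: 3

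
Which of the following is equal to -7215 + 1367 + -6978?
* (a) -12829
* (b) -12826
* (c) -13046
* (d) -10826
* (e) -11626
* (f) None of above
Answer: b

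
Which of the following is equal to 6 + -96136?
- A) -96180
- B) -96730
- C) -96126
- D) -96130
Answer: D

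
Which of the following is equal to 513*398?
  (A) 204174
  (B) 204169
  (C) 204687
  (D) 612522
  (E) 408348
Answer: A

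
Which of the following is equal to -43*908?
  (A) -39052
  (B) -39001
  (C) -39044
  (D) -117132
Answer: C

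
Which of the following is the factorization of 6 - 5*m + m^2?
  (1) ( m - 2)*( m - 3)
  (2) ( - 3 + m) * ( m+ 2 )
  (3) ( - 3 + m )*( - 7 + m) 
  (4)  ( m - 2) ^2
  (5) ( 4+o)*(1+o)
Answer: 1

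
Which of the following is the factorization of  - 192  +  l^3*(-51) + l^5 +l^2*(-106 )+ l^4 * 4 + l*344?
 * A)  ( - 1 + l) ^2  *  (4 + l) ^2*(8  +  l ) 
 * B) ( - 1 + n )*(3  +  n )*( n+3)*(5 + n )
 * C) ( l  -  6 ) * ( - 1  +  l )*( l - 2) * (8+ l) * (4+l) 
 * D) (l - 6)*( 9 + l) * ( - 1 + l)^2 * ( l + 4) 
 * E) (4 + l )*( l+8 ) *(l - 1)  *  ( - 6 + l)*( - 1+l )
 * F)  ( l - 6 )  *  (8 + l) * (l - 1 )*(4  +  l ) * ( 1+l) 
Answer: E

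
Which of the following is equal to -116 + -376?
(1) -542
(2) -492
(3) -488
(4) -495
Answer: 2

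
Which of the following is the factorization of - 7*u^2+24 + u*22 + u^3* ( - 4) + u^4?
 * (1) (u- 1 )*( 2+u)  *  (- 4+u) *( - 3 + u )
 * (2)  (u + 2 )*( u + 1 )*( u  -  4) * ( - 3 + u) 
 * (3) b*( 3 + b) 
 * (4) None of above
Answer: 2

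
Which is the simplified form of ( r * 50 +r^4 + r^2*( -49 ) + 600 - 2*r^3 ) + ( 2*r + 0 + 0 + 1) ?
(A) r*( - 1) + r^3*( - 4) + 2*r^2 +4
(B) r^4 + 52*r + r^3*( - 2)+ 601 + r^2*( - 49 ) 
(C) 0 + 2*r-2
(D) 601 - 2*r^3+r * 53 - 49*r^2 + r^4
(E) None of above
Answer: B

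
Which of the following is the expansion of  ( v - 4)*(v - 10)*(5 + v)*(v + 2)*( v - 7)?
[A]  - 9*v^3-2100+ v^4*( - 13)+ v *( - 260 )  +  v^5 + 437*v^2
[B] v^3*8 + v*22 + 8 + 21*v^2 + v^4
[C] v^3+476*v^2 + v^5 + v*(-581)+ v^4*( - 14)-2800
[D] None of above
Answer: D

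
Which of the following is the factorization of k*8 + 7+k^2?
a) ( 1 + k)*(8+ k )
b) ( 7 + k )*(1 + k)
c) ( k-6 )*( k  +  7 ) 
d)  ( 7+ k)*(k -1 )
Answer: b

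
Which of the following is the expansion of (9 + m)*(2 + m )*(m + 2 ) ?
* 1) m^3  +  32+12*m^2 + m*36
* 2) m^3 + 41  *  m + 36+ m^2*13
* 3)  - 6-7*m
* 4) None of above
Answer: 4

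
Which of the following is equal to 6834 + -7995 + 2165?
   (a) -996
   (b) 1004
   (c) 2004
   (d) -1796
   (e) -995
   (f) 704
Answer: b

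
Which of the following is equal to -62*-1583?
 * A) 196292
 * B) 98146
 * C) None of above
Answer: B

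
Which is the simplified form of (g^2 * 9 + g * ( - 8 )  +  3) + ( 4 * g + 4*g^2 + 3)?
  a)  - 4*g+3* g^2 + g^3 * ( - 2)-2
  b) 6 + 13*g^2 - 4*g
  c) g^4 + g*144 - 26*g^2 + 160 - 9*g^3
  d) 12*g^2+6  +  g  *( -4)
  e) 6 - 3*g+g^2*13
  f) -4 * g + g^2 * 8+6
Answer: b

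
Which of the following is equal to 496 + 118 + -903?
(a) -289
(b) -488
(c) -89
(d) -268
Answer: a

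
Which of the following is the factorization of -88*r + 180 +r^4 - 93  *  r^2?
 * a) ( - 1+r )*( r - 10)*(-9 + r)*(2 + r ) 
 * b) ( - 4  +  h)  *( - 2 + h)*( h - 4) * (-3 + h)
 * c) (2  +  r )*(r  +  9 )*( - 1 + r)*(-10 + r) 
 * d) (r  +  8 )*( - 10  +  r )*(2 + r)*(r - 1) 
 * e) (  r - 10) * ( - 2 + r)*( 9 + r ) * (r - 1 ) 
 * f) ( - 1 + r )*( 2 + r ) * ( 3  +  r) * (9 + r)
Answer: c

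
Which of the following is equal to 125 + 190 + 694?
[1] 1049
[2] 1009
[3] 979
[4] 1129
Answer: 2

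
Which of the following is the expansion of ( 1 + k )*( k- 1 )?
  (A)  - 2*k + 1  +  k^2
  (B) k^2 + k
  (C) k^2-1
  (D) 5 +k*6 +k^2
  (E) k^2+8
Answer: C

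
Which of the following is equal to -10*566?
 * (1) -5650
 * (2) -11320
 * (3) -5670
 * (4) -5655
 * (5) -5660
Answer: 5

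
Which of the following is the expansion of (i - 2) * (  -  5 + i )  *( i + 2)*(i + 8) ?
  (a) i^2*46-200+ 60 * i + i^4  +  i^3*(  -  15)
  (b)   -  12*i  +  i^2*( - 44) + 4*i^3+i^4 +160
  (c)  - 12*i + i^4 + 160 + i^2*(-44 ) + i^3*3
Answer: c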